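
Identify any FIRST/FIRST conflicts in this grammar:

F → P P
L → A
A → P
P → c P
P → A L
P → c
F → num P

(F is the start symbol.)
A FIRST/FIRST conflict occurs when two productions N → α and N → β for the same non-terminal have FIRST(α) ∩ FIRST(β) ≠ ∅ (with ε ∈ FIRST of a nullable right-hand side, so two nullable alternatives also conflict).

FIRST sets of the non-terminals at (or reachable through a nullable prefix from) the front of some alternative:
  FIRST(P) = { 'c' }
  FIRST(A) = { 'c' }

Productions for F:
  F → P P: FIRST = { 'c' }
  F → num P: FIRST = { 'num' }
Productions for P:
  P → c P: FIRST = { 'c' }
  P → A L: FIRST = { 'c' }
  P → c: FIRST = { 'c' }
L, A have only one production, so no FIRST/FIRST conflict is possible there.

Conflict for P: P → c P and P → A L
  Overlap: { 'c' }
Conflict for P: P → c P and P → c
  Overlap: { 'c' }
Conflict for P: P → A L and P → c
  Overlap: { 'c' }

Answer: Yes. P → c P / P → A L on { 'c' }; P → c P / P → c on { 'c' }; P → A L / P → c on { 'c' }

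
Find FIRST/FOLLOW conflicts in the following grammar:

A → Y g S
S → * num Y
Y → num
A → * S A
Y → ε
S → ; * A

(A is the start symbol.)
A FIRST/FOLLOW conflict occurs when a non-terminal N has a nullable alternative N → β (β ⇒* ε) and another alternative N → α with FIRST(α) ∩ FOLLOW(N) ≠ ∅: on such a lookahead the parser cannot decide between expanding α and letting N vanish via β.

Nullable non-terminals: Y.

Y: nullable alternative(s) Y → ε; FOLLOW(Y) = { $, '*', 'g', 'num' }
  Y → num: FIRST \ {ε} = { 'num' } — overlaps FOLLOW(Y) on { 'num' }: CONFLICT
  Y → ε: FIRST \ {ε} = { } — this is the only nullable alternative, skip

A, S have no nullable alternative, so no FIRST/FOLLOW check is needed there.

So the grammar has 1 FIRST/FOLLOW conflict (marked CONFLICT above).

Answer: Yes. Y → num with FOLLOW(Y) on { 'num' }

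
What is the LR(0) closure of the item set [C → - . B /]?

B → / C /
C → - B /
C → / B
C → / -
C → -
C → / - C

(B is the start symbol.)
{ [B → . / C /], [C → - . B /] }

To compute CLOSURE, for each item [A → α.Bβ] where B is a non-terminal, add [B → .γ] for all productions B → γ; repeat for the newly added items until nothing changes.

Start with: [C → - . B /]
  [C → - . B /] has the dot before B: add [B → . / C /]
No further items can be added.

CLOSURE = { [B → . / C /], [C → - . B /] }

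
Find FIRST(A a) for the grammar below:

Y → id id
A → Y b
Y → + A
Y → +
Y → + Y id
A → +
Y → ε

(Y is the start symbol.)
{ '+', 'b', 'id' }

FIRST sets of the non-terminals involved (from the grammar, by fixed-point iteration):
  FIRST(A) = { '+', 'b', 'id' }

To compute FIRST(A a), process the symbols left to right:
Symbol A is a non-terminal. Add FIRST(A) \ {ε} = { '+', 'b', 'id' }
A is not nullable (ε ∉ FIRST(A)), so stop here.
FIRST(A a) = { '+', 'b', 'id' }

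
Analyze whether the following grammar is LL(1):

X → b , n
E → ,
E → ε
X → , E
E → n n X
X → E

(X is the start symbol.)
No. Predict set conflict for X: { ',' }

Relevant sets:
  FIRST(E) = { ',', 'n', ε }
  FOLLOW(X) = { $ }
  FOLLOW(E) = { $ }

For X:
  PREDICT(X → b ',' n) = { 'b' }
  PREDICT(X → ',' E) = { ',' }
  PREDICT(X → E) = { $, ',', 'n' }
For E:
  PREDICT(E → ',') = { ',' }
  PREDICT(E → ε) = { $ }
  PREDICT(E → n n X) = { 'n' }

Conflict found: Predict set conflict for X: { ',' }
The grammar is NOT LL(1).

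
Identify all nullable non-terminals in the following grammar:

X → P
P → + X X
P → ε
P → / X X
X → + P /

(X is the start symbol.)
A non-terminal is nullable if it can derive ε (the empty string): either it has an ε-production, or it has a production whose right-hand side consists entirely of nullable non-terminals.

ε-productions: P → ε
So P is immediately nullable.
X → P: every symbol on the right is nullable, so X is nullable too.
Every non-terminal is now nullable.
Nullable = { 'P', 'X' }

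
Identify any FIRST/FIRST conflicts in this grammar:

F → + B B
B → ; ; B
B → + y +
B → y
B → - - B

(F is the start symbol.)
A FIRST/FIRST conflict occurs when two productions N → α and N → β for the same non-terminal have FIRST(α) ∩ FIRST(β) ≠ ∅ (with ε ∈ FIRST of a nullable right-hand side, so two nullable alternatives also conflict).

Productions for B:
  B → ; ; B: FIRST = { ';' }
  B → + y +: FIRST = { '+' }
  B → y: FIRST = { 'y' }
  B → - - B: FIRST = { '-' }
F has only one production, so no FIRST/FIRST conflict is possible there.

All alternatives of each non-terminal have pairwise disjoint FIRST sets.

Answer: No FIRST/FIRST conflicts.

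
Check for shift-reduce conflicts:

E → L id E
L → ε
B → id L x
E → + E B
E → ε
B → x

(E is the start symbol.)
Yes — I0: [E → .] vs [E → . + E B]; I1: [E → .] vs [E → . + E B]; I4: [E → .] vs [E → . + E B]

A shift-reduce conflict occurs when an LR(0) state has both:
  - a complete (reduce) item [A → α .] (dot at the end), and
  - a shift item [B → β . c γ] (dot before a terminal).

Augment with E' → E and build the canonical LR(0) collection (I0 = CLOSURE({[E' → . E]}), then GOTO on every symbol after a dot until no new states appear). It has 12 states:
  I0: { [E → . + E B], [E → . L id E], [E → .], [E' → . E], [L → .] }  — shift, 2 reduces
  I1: { [E → + . E B], [E → . + E B], [E → . L id E], [E → .], [L → .] }  — shift, 2 reduces
  I2: { [E' → E .] }  — accept
  I3: { [E → L . id E] }  — shift
  I4: { [E → . + E B], [E → . L id E], [E → .], [E → L id . E], [L → .] }  — shift, 2 reduces
  I5: { [E → L id E .] }  — reduce
  I6: { [B → . id L x], [B → . x], [E → + E . B] }  — shift
  I7: { [E → + E B .] }  — reduce
  I8: { [B → id . L x], [L → .] }  — reduce
  I9: { [B → x .] }  — reduce
  I10: { [B → id L . x] }  — shift
  I11: { [B → id L x .] }  — reduce

I0 contains reduce items [E → .], [L → .] and shift item [E → . + E B] — shift-reduce conflict.
I1 contains reduce items [E → .], [L → .] and shift item [E → . + E B] — shift-reduce conflict.
I4 contains reduce items [E → .], [L → .] and shift item [E → . + E B] — shift-reduce conflict.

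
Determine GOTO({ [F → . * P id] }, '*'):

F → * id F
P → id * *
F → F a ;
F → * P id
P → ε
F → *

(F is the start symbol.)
GOTO(I, '*') = CLOSURE({ [A → αX.β] : [A → α.Xβ] ∈ I, X = '*' })

Items with dot before '*', with the dot advanced:
  [F → . * P id] → [F → * . P id]
Closure of the advanced items:
  [F → * . P id] has the dot before P: add [P → . id * *], [P → .]

GOTO = { [F → * . P id], [P → . id * *], [P → .] }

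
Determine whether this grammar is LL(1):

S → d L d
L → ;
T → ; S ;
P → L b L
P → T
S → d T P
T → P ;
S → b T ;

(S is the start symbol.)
No. Predict set conflict for S: { 'd' }

A grammar is LL(1) if for each non-terminal N with multiple productions, the predict sets of those productions are pairwise disjoint, where PREDICT(N → α) = (FIRST(α) \ {ε}) ∪ (FOLLOW(N) if α ⇒* ε).

Relevant sets:
  FIRST(P) = { ';' }
  FIRST(L) = { ';' }
  FIRST(T) = { ';' }

For S:
  PREDICT(S → d L d) = { 'd' }
  PREDICT(S → d T P) = { 'd' }
  PREDICT(S → b T ';') = { 'b' }
For T:
  PREDICT(T → ';' S ';') = { ';' }
  PREDICT(T → P ';') = { ';' }
For P:
  PREDICT(P → L b L) = { ';' }
  PREDICT(P → T) = { ';' }
L has a single production, so nothing to check there.

Conflict found: Predict set conflict for S: { 'd' }
The grammar is NOT LL(1).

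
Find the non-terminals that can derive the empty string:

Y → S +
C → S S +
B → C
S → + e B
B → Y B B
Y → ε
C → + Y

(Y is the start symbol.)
ε-productions: Y → ε
So Y is immediately nullable.
No further non-terminal can be added: every production for the remaining non-terminals contains a terminal or a non-nullable non-terminal.
Nullable = { 'Y' }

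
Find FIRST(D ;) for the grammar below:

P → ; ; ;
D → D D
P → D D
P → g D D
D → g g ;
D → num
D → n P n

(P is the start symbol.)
{ 'g', 'n', 'num' }

FIRST sets of the non-terminals involved (from the grammar, by fixed-point iteration):
  FIRST(D) = { 'g', 'n', 'num' }

To compute FIRST(D ;), process the symbols left to right:
Symbol D is a non-terminal. Add FIRST(D) \ {ε} = { 'g', 'n', 'num' }
D is not nullable (ε ∉ FIRST(D)), so stop here.
FIRST(D ;) = { 'g', 'n', 'num' }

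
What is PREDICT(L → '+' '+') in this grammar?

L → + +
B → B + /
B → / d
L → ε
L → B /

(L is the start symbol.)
PREDICT(L → '+' '+') = (FIRST(RHS) \ {ε}) ∪ (FOLLOW(L) if ε ∈ FIRST(RHS), i.e. RHS ⇒* ε)
FIRST('+' '+') = { '+' }
ε ∉ FIRST('+' '+'), so FOLLOW(L) is not added.
PREDICT(L → '+' '+') = { '+' }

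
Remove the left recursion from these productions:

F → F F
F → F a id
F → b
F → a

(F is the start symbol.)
F → b F'
F → a F'
F' → F F'
F' → a id F'
F' → ε

F is directly left-recursive. The standard transformation for
  A → A α₁ | ... | A α_m | β₁ | ... | β_n
is
  A  → β₁ A' | ... | β_n A'
  A' → α₁ A' | ... | α_m A' | ε

F → b becomes F → b F'
F → a becomes F → a F'
F → F F becomes F' → F F'
F → F a id becomes F' → a id F'
Add F' → ε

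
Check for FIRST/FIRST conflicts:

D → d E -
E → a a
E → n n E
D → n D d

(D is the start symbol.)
A FIRST/FIRST conflict occurs when two productions N → α and N → β for the same non-terminal have FIRST(α) ∩ FIRST(β) ≠ ∅ (with ε ∈ FIRST of a nullable right-hand side, so two nullable alternatives also conflict).

Productions for D:
  D → d E -: FIRST = { 'd' }
  D → n D d: FIRST = { 'n' }
Productions for E:
  E → a a: FIRST = { 'a' }
  E → n n E: FIRST = { 'n' }

All alternatives of each non-terminal have pairwise disjoint FIRST sets.

Answer: No FIRST/FIRST conflicts.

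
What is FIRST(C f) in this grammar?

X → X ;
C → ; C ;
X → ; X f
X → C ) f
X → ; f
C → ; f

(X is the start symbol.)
FIRST sets of the non-terminals involved (from the grammar, by fixed-point iteration):
  FIRST(C) = { ';' }

To compute FIRST(C f), process the symbols left to right:
Symbol C is a non-terminal. Add FIRST(C) \ {ε} = { ';' }
C is not nullable (ε ∉ FIRST(C)), so stop here.
FIRST(C f) = { ';' }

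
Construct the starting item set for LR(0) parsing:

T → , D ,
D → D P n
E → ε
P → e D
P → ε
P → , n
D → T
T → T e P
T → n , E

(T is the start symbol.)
{ [T → . , D ,], [T → . T e P], [T → . n , E], [T' → . T] }

First, augment the grammar with T' → T
I₀ = CLOSURE({ [T' → . T] }):
  [T' → . T] has the dot before T: add [T → . , D ,], [T → . T e P], [T → . n , E]
No further items can be added.

I₀ = { [T → . , D ,], [T → . T e P], [T → . n , E], [T' → . T] }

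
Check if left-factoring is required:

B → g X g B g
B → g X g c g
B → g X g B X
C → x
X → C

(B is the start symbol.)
Left-factoring is needed when two productions for the same non-terminal
share a common prefix on the right-hand side.

Productions for B:
  B → g X g B g
  B → g X g c g
  B → g X g B X

Found common prefix 'g X g' in productions for B

Answer: Yes, B has productions with common prefix 'g X g'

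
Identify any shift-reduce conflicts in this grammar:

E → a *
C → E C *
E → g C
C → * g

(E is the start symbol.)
No shift-reduce conflicts

A shift-reduce conflict occurs when an LR(0) state has both:
  - a complete (reduce) item [A → α .] (dot at the end), and
  - a shift item [B → β . c γ] (dot before a terminal).

Augment with E' → E and build the canonical LR(0) collection (I0 = CLOSURE({[E' → . E]}), then GOTO on every symbol after a dot until no new states appear). It has 11 states:
  I0: { [E → . a *], [E → . g C], [E' → . E] }  — shift
  I1: { [E' → E .] }  — accept
  I2: { [E → a . *] }  — shift
  I3: { [C → . * g], [C → . E C *], [E → . a *], [E → . g C], [E → g . C] }  — shift
  I4: { [C → * . g] }  — shift
  I5: { [E → g C .] }  — reduce
  I6: { [C → . * g], [C → . E C *], [C → E . C *], [E → . a *], [E → . g C] }  — shift
  I7: { [C → E C . *] }  — shift
  I8: { [C → E C * .] }  — reduce
  I9: { [C → * g .] }  — reduce
  I10: { [E → a * .] }  — reduce

No state contains both a complete item and a shift item.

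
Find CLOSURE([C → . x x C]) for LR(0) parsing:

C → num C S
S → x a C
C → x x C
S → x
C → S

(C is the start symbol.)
Start with: [C → . x x C]
The dot precedes the terminal x, so nothing is added.

CLOSURE = { [C → . x x C] }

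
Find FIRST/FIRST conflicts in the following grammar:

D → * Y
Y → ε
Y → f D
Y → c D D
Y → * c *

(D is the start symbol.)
A FIRST/FIRST conflict occurs when two productions N → α and N → β for the same non-terminal have FIRST(α) ∩ FIRST(β) ≠ ∅ (with ε ∈ FIRST of a nullable right-hand side, so two nullable alternatives also conflict).

Productions for Y:
  Y → ε: FIRST = { ε }
  Y → f D: FIRST = { 'f' }
  Y → c D D: FIRST = { 'c' }
  Y → * c *: FIRST = { '*' }
D has only one production, so no FIRST/FIRST conflict is possible there.

All alternatives of each non-terminal have pairwise disjoint FIRST sets.

Answer: No FIRST/FIRST conflicts.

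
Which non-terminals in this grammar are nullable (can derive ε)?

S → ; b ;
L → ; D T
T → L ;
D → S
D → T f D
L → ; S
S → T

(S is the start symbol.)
A non-terminal is nullable if it can derive ε (the empty string): either it has an ε-production, or it has a production whose right-hand side consists entirely of nullable non-terminals.

There are no ε-productions, so no non-terminal can derive ε.
No non-terminals are nullable.

Answer: None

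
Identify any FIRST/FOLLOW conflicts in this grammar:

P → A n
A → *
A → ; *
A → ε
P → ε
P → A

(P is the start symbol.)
No FIRST/FOLLOW conflicts.

Nullable non-terminals: A, P.
FIRST sets used below: FIRST(A) = { '*', ';', ε }

A: nullable alternative(s) A → ε; FOLLOW(A) = { $, 'n' }
  A → *: FIRST \ {ε} = { '*' } — disjoint from FOLLOW(A)
  A → ; *: FIRST \ {ε} = { ';' } — disjoint from FOLLOW(A)
  A → ε: FIRST \ {ε} = { } — this is the only nullable alternative, skip

P: nullable alternative(s) P → ε, P → A; FOLLOW(P) = { $ }
  P → A n: FIRST \ {ε} = { '*', ';', 'n' } — disjoint from FOLLOW(P)
  P → ε: FIRST \ {ε} = { } — disjoint from FOLLOW(P)
  P → A: FIRST \ {ε} = { '*', ';' } — disjoint from FOLLOW(P)

No FIRST/FOLLOW conflicts found.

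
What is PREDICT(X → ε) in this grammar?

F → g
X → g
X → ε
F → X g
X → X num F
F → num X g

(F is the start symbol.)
PREDICT(X → ε) = (FIRST(RHS) \ {ε}) ∪ (FOLLOW(X) if ε ∈ FIRST(RHS), i.e. RHS ⇒* ε)
The right-hand side is ε (FIRST(ε) = { ε }), so the predict set is FOLLOW(X) = { 'g', 'num' }
PREDICT(X → ε) = { 'g', 'num' }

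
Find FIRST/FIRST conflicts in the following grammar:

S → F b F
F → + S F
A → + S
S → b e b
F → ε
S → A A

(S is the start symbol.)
FIRST sets of the non-terminals at (or reachable through a nullable prefix from) the front of some alternative:
  FIRST(F) = { '+', ε }
  FIRST(A) = { '+' }

Productions for S:
  S → F b F: FIRST = { '+', 'b' }
  S → b e b: FIRST = { 'b' }
  S → A A: FIRST = { '+' }
Productions for F:
  F → + S F: FIRST = { '+' }
  F → ε: FIRST = { ε }
A has only one production, so no FIRST/FIRST conflict is possible there.

Conflict for S: S → F b F and S → b e b
  Overlap: { 'b' }
Conflict for S: S → F b F and S → A A
  Overlap: { '+' }

Answer: Yes. S → F b F / S → b e b on { 'b' }; S → F b F / S → A A on { '+' }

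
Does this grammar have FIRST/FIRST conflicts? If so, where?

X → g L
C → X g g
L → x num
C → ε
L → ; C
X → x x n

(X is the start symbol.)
No FIRST/FIRST conflicts.

A FIRST/FIRST conflict occurs when two productions N → α and N → β for the same non-terminal have FIRST(α) ∩ FIRST(β) ≠ ∅ (with ε ∈ FIRST of a nullable right-hand side, so two nullable alternatives also conflict).

FIRST sets of the non-terminals at (or reachable through a nullable prefix from) the front of some alternative:
  FIRST(X) = { 'g', 'x' }

Productions for X:
  X → g L: FIRST = { 'g' }
  X → x x n: FIRST = { 'x' }
Productions for C:
  C → X g g: FIRST = { 'g', 'x' }
  C → ε: FIRST = { ε }
Productions for L:
  L → x num: FIRST = { 'x' }
  L → ; C: FIRST = { ';' }

All alternatives of each non-terminal have pairwise disjoint FIRST sets.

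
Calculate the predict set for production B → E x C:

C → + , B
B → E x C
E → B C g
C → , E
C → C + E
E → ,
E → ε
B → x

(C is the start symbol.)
PREDICT(B → E x C) = (FIRST(RHS) \ {ε}) ∪ (FOLLOW(B) if ε ∈ FIRST(RHS), i.e. RHS ⇒* ε)
FIRST(E) = { ',', 'x', ε }
FIRST(E x C) = { ',', 'x' }
ε ∉ FIRST(E x C), so FOLLOW(B) is not added.
PREDICT(B → E x C) = { ',', 'x' }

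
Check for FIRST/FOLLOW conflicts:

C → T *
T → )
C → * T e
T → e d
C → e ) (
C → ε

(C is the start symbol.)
A FIRST/FOLLOW conflict occurs when a non-terminal N has a nullable alternative N → β (β ⇒* ε) and another alternative N → α with FIRST(α) ∩ FOLLOW(N) ≠ ∅: on such a lookahead the parser cannot decide between expanding α and letting N vanish via β.

Nullable non-terminals: C.
FIRST sets used below: FIRST(T) = { ')', 'e' }

C: nullable alternative(s) C → ε; FOLLOW(C) = { $ }
  C → T *: FIRST \ {ε} = { ')', 'e' } — disjoint from FOLLOW(C)
  C → * T e: FIRST \ {ε} = { '*' } — disjoint from FOLLOW(C)
  C → e ) (: FIRST \ {ε} = { 'e' } — disjoint from FOLLOW(C)
  C → ε: FIRST \ {ε} = { } — this is the only nullable alternative, skip

T has no nullable alternative, so no FIRST/FOLLOW check is needed there.

No FIRST/FOLLOW conflicts found.

Answer: No FIRST/FOLLOW conflicts.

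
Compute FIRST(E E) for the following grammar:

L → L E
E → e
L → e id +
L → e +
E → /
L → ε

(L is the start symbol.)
{ '/', 'e' }

FIRST sets of the non-terminals involved (from the grammar, by fixed-point iteration):
  FIRST(E) = { '/', 'e' }

To compute FIRST(E E), process the symbols left to right:
Symbol E is a non-terminal. Add FIRST(E) \ {ε} = { '/', 'e' }
E is not nullable (ε ∉ FIRST(E)), so stop here.
FIRST(E E) = { '/', 'e' }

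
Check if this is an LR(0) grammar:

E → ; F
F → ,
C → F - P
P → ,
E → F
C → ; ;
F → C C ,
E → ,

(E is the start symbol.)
No. Reduce-reduce conflict: [E → , .] and [F → , .]

Augment with E' → E and build the canonical LR(0) collection (I0 = CLOSURE({[E' → . E]}), then GOTO on every symbol after a dot until no new states appear). It has 17 states:
  I0: { [C → . ; ;], [C → . F - P], [E → . ,], [E → . ; F], [E → . F], [E' → . E], [F → . ,], [F → . C C ,] }  — shift
  I1: { [E → , .], [F → , .] }  — 2 reduces
  I2: { [C → . ; ;], [C → . F - P], [C → ; . ;], [E → ; . F], [F → . ,], [F → . C C ,] }  — shift
  I3: { [C → . ; ;], [C → . F - P], [F → . ,], [F → . C C ,], [F → C . C ,] }  — shift
  I4: { [E' → E .] }  — accept
  I5: { [C → F . - P], [E → F .] }  — shift, reduce
  I6: { [C → F - . P], [P → . ,] }  — shift
  I7: { [P → , .] }  — reduce
  I8: { [C → F - P .] }  — reduce
  I9: { [F → , .] }  — reduce
  I10: { [C → ; . ;] }  — shift
  I11: { [C → . ; ;], [C → . F - P], [F → . ,], [F → . C C ,], [F → C . C ,], [F → C C . ,] }  — shift
  I12: { [C → F . - P] }  — shift
  I13: { [F → , .], [F → C C , .] }  — 2 reduces
  I14: { [C → ; ; .] }  — reduce
  I15: { [C → ; . ;], [C → ; ; .] }  — shift, reduce
  I16: { [C → F . - P], [E → ; F .] }  — shift, reduce

Conflict in state I1:
  Reduce-reduce conflict: [E → , .] and [F → , .]
So the grammar is NOT LR(0).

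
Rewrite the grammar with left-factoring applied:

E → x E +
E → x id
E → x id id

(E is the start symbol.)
Left-factoring transforms A → αβ₁ | αβ₂ into A → αA' and A' → β₁ | β₂
(α is the longest common prefix among the alternatives). Repeat until
no nonterminal has two alternatives with a common prefix.

Round 1: E has alternatives sharing prefix 'x'. Introduce E': E → x E'
  Add: E' → E +
  Add: E' → id
  Add: E' → id id

Round 2: E' has alternatives sharing prefix 'id'. Introduce E'': E' → id E''
  Add: E'' → ε
  Add: E'' → id

No remaining common prefixes — done.

Resulting grammar:
E → x E'
E' → E +
E' → id E''
E'' → ε
E'' → id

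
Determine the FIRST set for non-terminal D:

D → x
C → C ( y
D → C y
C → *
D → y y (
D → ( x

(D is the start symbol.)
{ '(', '*', 'x', 'y' }

To compute FIRST(D), examine every production with D on the left-hand side, reading each right-hand side left to right until a non-nullable symbol is reached.

FIRST sets of the other non-terminals involved (by the same procedure, iterated to a fixed point):
  FIRST(C) = { '*' }

From D → x:
  - x is a terminal: add 'x' and stop
From D → C y:
  - C is a non-terminal: add FIRST(C) \ {ε} = { '*' }
    C is not nullable, so stop
From D → y y (:
  - y is a terminal: add 'y' and stop
From D → ( x:
  - '(' is a terminal: add '(' and stop

Collecting: FIRST(D) = { '(', '*', 'x', 'y' }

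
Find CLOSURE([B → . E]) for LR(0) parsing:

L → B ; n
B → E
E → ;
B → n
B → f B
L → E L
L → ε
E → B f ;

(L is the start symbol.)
To compute CLOSURE, for each item [A → α.Bβ] where B is a non-terminal, add [B → .γ] for all productions B → γ; repeat for the newly added items until nothing changes.

Start with: [B → . E]
  [B → . E] has the dot before E: add [E → . ;], [E → . B f ;]
  [E → . B f ;] has the dot before B: add [B → . n], [B → . f B]
No further items can be added.

CLOSURE = { [B → . E], [B → . f B], [B → . n], [E → . ;], [E → . B f ;] }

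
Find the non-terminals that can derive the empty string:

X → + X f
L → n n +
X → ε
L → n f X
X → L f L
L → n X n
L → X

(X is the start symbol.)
{ 'L', 'X' }

ε-productions: X → ε
So X is immediately nullable.
L → X: every symbol on the right is nullable, so L is nullable too.
Every non-terminal is now nullable.
Nullable = { 'L', 'X' }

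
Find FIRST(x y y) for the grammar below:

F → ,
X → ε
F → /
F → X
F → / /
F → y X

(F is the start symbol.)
{ 'x' }

To compute FIRST(x y y), process the symbols left to right:
Symbol x is a terminal. Add 'x' and stop.
FIRST(x y y) = { 'x' }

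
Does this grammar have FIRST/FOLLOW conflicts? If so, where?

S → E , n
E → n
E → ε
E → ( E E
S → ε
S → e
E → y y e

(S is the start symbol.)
A FIRST/FOLLOW conflict occurs when a non-terminal N has a nullable alternative N → β (β ⇒* ε) and another alternative N → α with FIRST(α) ∩ FOLLOW(N) ≠ ∅: on such a lookahead the parser cannot decide between expanding α and letting N vanish via β.

Nullable non-terminals: E, S.
FIRST sets used below: FIRST(E) = { '(', 'n', 'y', ε }

E: nullable alternative(s) E → ε; FOLLOW(E) = { '(', ',', 'n', 'y' }
  E → n: FIRST \ {ε} = { 'n' } — overlaps FOLLOW(E) on { 'n' }: CONFLICT
  E → ε: FIRST \ {ε} = { } — this is the only nullable alternative, skip
  E → ( E E: FIRST \ {ε} = { '(' } — overlaps FOLLOW(E) on { '(' }: CONFLICT
  E → y y e: FIRST \ {ε} = { 'y' } — overlaps FOLLOW(E) on { 'y' }: CONFLICT

S: nullable alternative(s) S → ε; FOLLOW(S) = { $ }
  S → E , n: FIRST \ {ε} = { '(', ',', 'n', 'y' } — disjoint from FOLLOW(S)
  S → ε: FIRST \ {ε} = { } — this is the only nullable alternative, skip
  S → e: FIRST \ {ε} = { 'e' } — disjoint from FOLLOW(S)

So the grammar has 3 FIRST/FOLLOW conflicts (marked CONFLICT above).

Answer: Yes. E → n with FOLLOW(E) on { 'n' }; E → '(' E E with FOLLOW(E) on { '(' }; E → y y e with FOLLOW(E) on { 'y' }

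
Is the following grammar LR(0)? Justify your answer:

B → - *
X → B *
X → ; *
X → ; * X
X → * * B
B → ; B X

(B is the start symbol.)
A grammar is LR(0) if no state in the canonical LR(0) collection has:
  - both a shift item (dot before a terminal) and a complete item (shift-reduce conflict), or
  - two or more complete items (reduce-reduce conflict; the accept item [B' → B .] counts as a complete item here).

Augment with B' → B and build the canonical LR(0) collection (I0 = CLOSURE({[B' → . B]}), then GOTO on every symbol after a dot until no new states appear). It has 15 states:
  I0: { [B → . - *], [B → . ; B X], [B' → . B] }  — shift
  I1: { [B → - . *] }  — shift
  I2: { [B → . - *], [B → . ; B X], [B → ; . B X] }  — shift
  I3: { [B' → B .] }  — accept
  I4: { [B → . - *], [B → . ; B X], [B → ; B . X], [X → . * * B], [X → . ; * X], [X → . ; *], [X → . B *] }  — shift
  I5: { [X → * . * B] }  — shift
  I6: { [B → . - *], [B → . ; B X], [B → ; . B X], [X → ; . * X], [X → ; . *] }  — shift
  I7: { [X → B . *] }  — shift
  I8: { [B → ; B X .] }  — reduce
  I9: { [X → B * .] }  — reduce
  I10: { [B → . - *], [B → . ; B X], [X → . * * B], [X → . ; * X], [X → . ; *], [X → . B *], [X → ; * . X], [X → ; * .] }  — shift, reduce
  I11: { [X → ; * X .] }  — reduce
  I12: { [B → . - *], [B → . ; B X], [X → * * . B] }  — shift
  I13: { [X → * * B .] }  — reduce
  I14: { [B → - * .] }  — reduce

Conflict in state I10:
  Shift-reduce conflict between [X → ; * .] and [B → . - *]
So the grammar is NOT LR(0).

Answer: No. Shift-reduce conflict between [X → ; * .] and [B → . - *]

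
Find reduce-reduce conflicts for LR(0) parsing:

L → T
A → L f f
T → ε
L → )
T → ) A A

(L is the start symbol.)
A reduce-reduce conflict occurs when an LR(0) state has two complete items [A → α .] and [B → β .] — both call for a reduction, and with no lookahead the parser cannot choose between them.

Augment with L' → L and build the canonical LR(0) collection (I0 = CLOSURE({[L' → . L]}), then GOTO on every symbol after a dot until no new states appear). It has 9 states:
  I0: { [L → . )], [L → . T], [L' → . L], [T → . ) A A], [T → .] }  — shift, reduce
  I1: { [A → . L f f], [L → ) .], [L → . )], [L → . T], [T → ) . A A], [T → . ) A A], [T → .] }  — shift, 2 reduces
  I2: { [L' → L .] }  — accept
  I3: { [L → T .] }  — reduce
  I4: { [A → . L f f], [L → . )], [L → . T], [T → ) A . A], [T → . ) A A], [T → .] }  — shift, reduce
  I5: { [A → L . f f] }  — shift
  I6: { [A → L f . f] }  — shift
  I7: { [A → L f f .] }  — reduce
  I8: { [T → ) A A .] }  — reduce

I1 contains complete items [L → ) .], [T → .] — reduce-reduce conflict.

Answer: Yes — I1: [L → ) .] vs [T → .]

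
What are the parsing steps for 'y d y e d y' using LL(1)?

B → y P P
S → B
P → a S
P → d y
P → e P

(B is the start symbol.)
LL(1) parsing maintains a stack (initially the start symbol over $) and the input. At each step: if the stack top is a terminal, match it against the current input token; if it is a non-terminal N, replace it with the RHS of M[N, lookahead] (the unique production whose predict set contains the lookahead).

Stack is shown with the top on the left.

Stack    Input          Action
------------------------------
B $      y d y e d y $  output B → y P P
y P P $  y d y e d y $  match 'y'
P P $    d y e d y $    output P → d y
d y P $  d y e d y $    match 'd'
y P $    y e d y $      match 'y'
P $      e d y $        output P → e P
e P $    e d y $        match 'e'
P $      d y $          output P → d y
d y $    d y $          match 'd'
y $      y $            match 'y'
$        $              accept

The string is accepted.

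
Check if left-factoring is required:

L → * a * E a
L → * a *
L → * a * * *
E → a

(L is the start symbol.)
Yes, L has productions with common prefix '* a *'

Left-factoring is needed when two productions for the same non-terminal
share a common prefix on the right-hand side.

Productions for L:
  L → * a * E a
  L → * a *
  L → * a * * *

Found common prefix '* a *' in productions for L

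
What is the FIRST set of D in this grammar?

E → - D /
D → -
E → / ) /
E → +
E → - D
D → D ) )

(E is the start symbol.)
{ '-' }

From D → -:
  - '-' is a terminal: add '-' and stop
From D → D ) ):
  - D is the symbol being defined: contributes nothing new
    D is not nullable, so stop

Collecting: FIRST(D) = { '-' }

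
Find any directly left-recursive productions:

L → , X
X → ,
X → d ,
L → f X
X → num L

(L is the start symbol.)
No direct left recursion

L → , X: starts with ','
X → ,: starts with ','
X → d ,: starts with d
L → f X: starts with f
X → num L: starts with num

No direct left recursion found.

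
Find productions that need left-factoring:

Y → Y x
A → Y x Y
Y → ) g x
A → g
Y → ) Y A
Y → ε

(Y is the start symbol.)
Left-factoring is needed when two productions for the same non-terminal
share a common prefix on the right-hand side.

Productions for Y:
  Y → Y x
  Y → ) g x
  Y → ) Y A
  Y → ε
Productions for A:
  A → Y x Y
  A → g

Found common prefix ')' in productions for Y

Answer: Yes, Y has productions with common prefix ')'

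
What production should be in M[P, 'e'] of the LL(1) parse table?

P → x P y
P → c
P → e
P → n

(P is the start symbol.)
To find M[P, 'e'], we find productions for P where 'e' is in the predict set (PREDICT(N → α) = (FIRST(α) \ {ε}) ∪ (FOLLOW(N) if α ⇒* ε)).

P → x P y: PREDICT = { 'x' }
P → c: PREDICT = { 'c' }
P → e: PREDICT = { 'e' }
  'e' is in predict set, so this production goes in M[P, 'e']
P → n: PREDICT = { 'n' }

M[P, 'e'] = P → e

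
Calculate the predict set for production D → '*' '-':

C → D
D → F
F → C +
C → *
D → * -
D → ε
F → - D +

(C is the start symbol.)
{ '*' }

PREDICT(D → '*' '-') = (FIRST(RHS) \ {ε}) ∪ (FOLLOW(D) if ε ∈ FIRST(RHS), i.e. RHS ⇒* ε)
FIRST('*' '-') = { '*' }
ε ∉ FIRST('*' '-'), so FOLLOW(D) is not added.
PREDICT(D → '*' '-') = { '*' }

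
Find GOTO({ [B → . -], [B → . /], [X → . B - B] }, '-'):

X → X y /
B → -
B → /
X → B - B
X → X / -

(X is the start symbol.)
{ [B → - .] }

GOTO(I, '-') = CLOSURE({ [A → αX.β] : [A → α.Xβ] ∈ I, X = '-' })

Items with dot before '-', with the dot advanced:
  [B → . -] → [B → - .]
Closure adds nothing (no advanced item has the dot before a non-terminal).

GOTO = { [B → - .] }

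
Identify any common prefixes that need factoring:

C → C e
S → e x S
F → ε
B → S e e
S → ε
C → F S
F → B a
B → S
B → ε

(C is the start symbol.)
Left-factoring is needed when two productions for the same non-terminal
share a common prefix on the right-hand side.

Productions for C:
  C → C e
  C → F S
Productions for S:
  S → e x S
  S → ε
Productions for F:
  F → ε
  F → B a
Productions for B:
  B → S e e
  B → S
  B → ε

Found common prefix 'S' in productions for B

Answer: Yes, B has productions with common prefix 'S'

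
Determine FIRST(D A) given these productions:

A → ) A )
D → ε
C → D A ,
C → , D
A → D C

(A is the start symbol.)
{ ')', ',' }

FIRST sets of the non-terminals involved (from the grammar, by fixed-point iteration):
  FIRST(D) = { ε }
  FIRST(A) = { ')', ',' }

To compute FIRST(D A), process the symbols left to right:
Symbol D is a non-terminal. Add FIRST(D) \ {ε} = { }
D is nullable (ε ∈ FIRST(D)), continue to the next symbol.
Symbol A is a non-terminal. Add FIRST(A) \ {ε} = { ')', ',' }
A is not nullable (ε ∉ FIRST(A)), so stop here.
FIRST(D A) = { ')', ',' }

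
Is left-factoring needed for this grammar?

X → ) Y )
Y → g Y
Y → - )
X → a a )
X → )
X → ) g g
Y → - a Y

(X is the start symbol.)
Yes, X has productions with common prefix ')'; Y has productions with common prefix '-'

Left-factoring is needed when two productions for the same non-terminal
share a common prefix on the right-hand side.

Productions for X:
  X → ) Y )
  X → a a )
  X → )
  X → ) g g
Productions for Y:
  Y → g Y
  Y → - )
  Y → - a Y

Found common prefix ')' in productions for X
Found common prefix '-' in productions for Y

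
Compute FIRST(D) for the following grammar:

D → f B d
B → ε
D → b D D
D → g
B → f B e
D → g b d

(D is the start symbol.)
{ 'b', 'f', 'g' }

To compute FIRST(D), examine every production with D on the left-hand side, reading each right-hand side left to right until a non-nullable symbol is reached.

From D → f B d:
  - f is a terminal: add 'f' and stop
From D → b D D:
  - b is a terminal: add 'b' and stop
From D → g:
  - g is a terminal: add 'g' and stop
From D → g b d:
  - g is a terminal: add 'g' and stop

Collecting: FIRST(D) = { 'b', 'f', 'g' }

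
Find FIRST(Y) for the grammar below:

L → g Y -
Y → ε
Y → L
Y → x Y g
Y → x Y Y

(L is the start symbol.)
{ 'g', 'x', ε }

FIRST sets of the other non-terminals involved (by the same procedure, iterated to a fixed point):
  FIRST(L) = { 'g' }

From Y → ε:
  - ε-production, so ε ∈ FIRST(Y)
From Y → L:
  - L is a non-terminal: add FIRST(L) \ {ε} = { 'g' }
    L is not nullable, so stop
From Y → x Y g:
  - x is a terminal: add 'x' and stop
From Y → x Y Y:
  - x is a terminal: add 'x' and stop

Collecting: FIRST(Y) = { 'g', 'x', ε }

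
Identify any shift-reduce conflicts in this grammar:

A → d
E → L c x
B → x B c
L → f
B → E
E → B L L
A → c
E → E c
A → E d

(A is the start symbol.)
Yes — I3: [B → E .] vs [A → E . d]; I10: [B → E .] vs [E → E . c]

Augment with A' → A and build the canonical LR(0) collection (I0 = CLOSURE({[A' → . A]}), then GOTO on every symbol after a dot until no new states appear). It has 18 states:
  I0: { [A → . E d], [A → . c], [A → . d], [A' → . A], [B → . E], [B → . x B c], [E → . B L L], [E → . E c], [E → . L c x], [L → . f] }  — shift
  I1: { [A' → A .] }  — accept
  I2: { [E → B . L L], [L → . f] }  — shift
  I3: { [A → E . d], [B → E .], [E → E . c] }  — shift, reduce
  I4: { [E → L . c x] }  — shift
  I5: { [A → c .] }  — reduce
  I6: { [A → d .] }  — reduce
  I7: { [L → f .] }  — reduce
  I8: { [B → . E], [B → . x B c], [B → x . B c], [E → . B L L], [E → . E c], [E → . L c x], [L → . f] }  — shift
  I9: { [B → x B . c], [E → B . L L], [L → . f] }  — shift
  I10: { [B → E .], [E → E . c] }  — shift, reduce
  I11: { [E → E c .] }  — reduce
  I12: { [E → B L . L], [L → . f] }  — shift
  I13: { [B → x B c .] }  — reduce
  I14: { [E → B L L .] }  — reduce
  I15: { [E → L c . x] }  — shift
  I16: { [E → L c x .] }  — reduce
  I17: { [A → E d .] }  — reduce

I3 contains reduce item [B → E .] and shift items [A → E . d], [E → E . c] — shift-reduce conflict.
I10 contains reduce item [B → E .] and shift item [E → E . c] — shift-reduce conflict.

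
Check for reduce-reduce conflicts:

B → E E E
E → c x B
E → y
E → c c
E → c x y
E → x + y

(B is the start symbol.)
Yes — I11: [E → c x y .] vs [E → y .]

A reduce-reduce conflict occurs when an LR(0) state has two complete items [A → α .] and [B → β .] — both call for a reduction, and with no lookahead the parser cannot choose between them.

Augment with B' → B and build the canonical LR(0) collection (I0 = CLOSURE({[B' → . B]}), then GOTO on every symbol after a dot until no new states appear). It has 14 states:
  I0: { [B → . E E E], [B' → . B], [E → . c c], [E → . c x B], [E → . c x y], [E → . x + y], [E → . y] }  — shift
  I1: { [B' → B .] }  — accept
  I2: { [B → E . E E], [E → . c c], [E → . c x B], [E → . c x y], [E → . x + y], [E → . y] }  — shift
  I3: { [E → c . c], [E → c . x B], [E → c . x y] }  — shift
  I4: { [E → x . + y] }  — shift
  I5: { [E → y .] }  — reduce
  I6: { [E → x + . y] }  — shift
  I7: { [E → x + y .] }  — reduce
  I8: { [E → c c .] }  — reduce
  I9: { [B → . E E E], [E → . c c], [E → . c x B], [E → . c x y], [E → . x + y], [E → . y], [E → c x . B], [E → c x . y] }  — shift
  I10: { [E → c x B .] }  — reduce
  I11: { [E → c x y .], [E → y .] }  — 2 reduces
  I12: { [B → E E . E], [E → . c c], [E → . c x B], [E → . c x y], [E → . x + y], [E → . y] }  — shift
  I13: { [B → E E E .] }  — reduce

I11 contains complete items [E → c x y .], [E → y .] — reduce-reduce conflict.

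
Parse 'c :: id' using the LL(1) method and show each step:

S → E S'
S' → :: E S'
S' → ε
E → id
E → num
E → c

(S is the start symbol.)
LL(1) parsing maintains a stack (initially the start symbol over $) and the input. At each step: if the stack top is a terminal, match it against the current input token; if it is a non-terminal N, replace it with the RHS of M[N, lookahead] (the unique production whose predict set contains the lookahead).

Stack is shown with the top on the left.

Stack      Input      Action
----------------------------
S $        c :: id $  output S → E S'
E S' $     c :: id $  output E → c
c S' $     c :: id $  match 'c'
S' $       :: id $    output S' → :: E S'
:: E S' $  :: id $    match '::'
E S' $     id $       output E → id
id S' $    id $       match 'id'
S' $       $          output S' → ε
$          $          accept

The string is accepted.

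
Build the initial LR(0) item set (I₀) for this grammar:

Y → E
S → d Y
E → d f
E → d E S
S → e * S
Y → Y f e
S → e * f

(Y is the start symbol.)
First, augment the grammar with Y' → Y
I₀ = CLOSURE({ [Y' → . Y] }):
  [Y' → . Y] has the dot before Y: add [Y → . E], [Y → . Y f e]
  [Y → . E] has the dot before E: add [E → . d f], [E → . d E S]
No further items can be added.

I₀ = { [E → . d E S], [E → . d f], [Y → . E], [Y → . Y f e], [Y' → . Y] }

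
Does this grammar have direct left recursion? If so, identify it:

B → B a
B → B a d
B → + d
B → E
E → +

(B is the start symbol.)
Direct left recursion occurs when N → N α for some non-terminal N (the right-hand side begins with the left-hand side itself).

B → B a: LEFT RECURSIVE (starts with B)
B → B a d: LEFT RECURSIVE (starts with B)
B → + d: starts with '+'
B → E: starts with E
E → +: starts with '+'

The grammar has direct left recursion on: B.

Answer: Yes, B is left-recursive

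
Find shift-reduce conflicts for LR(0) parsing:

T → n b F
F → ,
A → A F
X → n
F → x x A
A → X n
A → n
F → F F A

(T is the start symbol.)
Yes — I5: [T → n b F .] vs [F → . ,]; I8: [F → x x A .] vs [F → . ,]; I12: [A → A F .] vs [F → . ,]; I14: [F → F F A .] vs [F → . ,]

Augment with T' → T and build the canonical LR(0) collection (I0 = CLOSURE({[T' → . T]}), then GOTO on every symbol after a dot until no new states appear). It has 15 states:
  I0: { [T → . n b F], [T' → . T] }  — shift
  I1: { [T' → T .] }  — accept
  I2: { [T → n . b F] }  — shift
  I3: { [F → . ,], [F → . F F A], [F → . x x A], [T → n b . F] }  — shift
  I4: { [F → , .] }  — reduce
  I5: { [F → . ,], [F → . F F A], [F → . x x A], [F → F . F A], [T → n b F .] }  — shift, reduce
  I6: { [F → x . x A] }  — shift
  I7: { [A → . A F], [A → . X n], [A → . n], [F → x x . A], [X → . n] }  — shift
  I8: { [A → A . F], [F → . ,], [F → . F F A], [F → . x x A], [F → x x A .] }  — shift, reduce
  I9: { [A → X . n] }  — shift
  I10: { [A → n .], [X → n .] }  — 2 reduces
  I11: { [A → X n .] }  — reduce
  I12: { [A → A F .], [F → . ,], [F → . F F A], [F → . x x A], [F → F . F A] }  — shift, reduce
  I13: { [A → . A F], [A → . X n], [A → . n], [F → . ,], [F → . F F A], [F → . x x A], [F → F . F A], [F → F F . A], [X → . n] }  — shift
  I14: { [A → A . F], [F → . ,], [F → . F F A], [F → . x x A], [F → F F A .] }  — shift, reduce

I5 contains reduce item [T → n b F .] and shift items [F → . ,], [F → . x x A] — shift-reduce conflict.
I8 contains reduce item [F → x x A .] and shift items [F → . ,], [F → . x x A] — shift-reduce conflict.
I12 contains reduce item [A → A F .] and shift items [F → . ,], [F → . x x A] — shift-reduce conflict.
I14 contains reduce item [F → F F A .] and shift items [F → . ,], [F → . x x A] — shift-reduce conflict.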